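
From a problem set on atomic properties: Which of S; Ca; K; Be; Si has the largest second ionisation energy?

K

After 1 electron has been removed, what remains? S⁺ still has 5 valence electrons; Ca⁺ still has 1 valence electron; K⁺ is the bare [Ar] core; Be⁺ still has 1 valence electron; Si⁺ still has 3 valence electrons.
Core electrons are held far more tightly than valence electrons, so K tops the IE_2 order.
Valence configurations: S⁺ [Ne]3s²3p³, Ca⁺ [Ar]4s¹, Be⁺ [He]2s¹, Si⁺ [Ne]3s²3p¹.
Tabulated IE_2 (kJ/mol): S 2252, Ca 1145, K 3052, Be 1757, Si 1577.
Putting it together, IE_2: Ca < Si < Be < S < K.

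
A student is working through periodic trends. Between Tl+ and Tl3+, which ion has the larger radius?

Tl+

Both ions have Z = 81 protons, but Tl3+ has lost more electrons, so its remaining electrons feel a larger effective nuclear charge per electron and are pulled in more tightly.
Higher positive charge → smaller ion, so Tl+ > Tl3+.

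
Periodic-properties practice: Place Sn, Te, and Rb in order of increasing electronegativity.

Rb, Sn, Te

Smaller atoms with higher effective nuclear charge are more electronegative.
All lie in period 5, so electronegativity increases left to right.
So from lowest to highest: Rb < Sn < Te.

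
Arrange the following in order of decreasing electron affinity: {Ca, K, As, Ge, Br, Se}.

Br > Se > Ge > As > K > Ca

K is in period 4, group 1; Ca is in period 4, group 2; Ge is in period 4, group 14; As is in period 4, group 15; Se is in period 4, group 16; Br is in period 4, group 17.
EA tends to increase across a period and decrease down a group, though the pattern is less regular than for IE or radius.
All lie in period 4; the across-period trend (electron affinity increases left to right) applies, with the exception below.
Note the exception: K has a higher electron affinity than Ca, contrary to the simple trend — adding an electron to Ca (ns²) has to open a new, higher-energy np subshell, which is unfavourable.
Note the exception: Ge has a higher electron affinity than As, contrary to the simple trend — adding an electron to As's half-filled 4p³ is unfavourable, so Ge (4p²) has the more exothermic EA.
Approximate values (kJ/mol): K 48, Ca 2, Ge 119, As 78, Se 195, Br 325.
So from highest to lowest: Br > Se > Ge > As > K > Ca.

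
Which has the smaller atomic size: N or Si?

N is in period 2, group 15; Si is in period 3, group 14.
Moving right in a period, electrons are added to the same shell under a stronger nuclear pull, so atoms get smaller; moving down, a new shell is opened and atoms get larger.
These span different periods and groups, so the two trends combine.
Si > N: both effects reinforce here, so Si is clearly the larger of the two.
Tabulated atomic radius (pm): N 71, Si 116.
So N has the smaller atomic size (N < Si).

N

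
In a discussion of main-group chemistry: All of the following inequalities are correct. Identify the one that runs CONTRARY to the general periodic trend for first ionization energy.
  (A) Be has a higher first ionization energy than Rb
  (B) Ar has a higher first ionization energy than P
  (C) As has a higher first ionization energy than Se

(C)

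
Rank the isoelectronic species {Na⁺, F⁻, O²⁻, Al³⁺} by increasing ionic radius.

Al³⁺, Na⁺, F⁻, O²⁻

All of these have 10 electrons, so size is governed by nuclear charge alone: the more protons, the stronger the pull on the same electron cloud, and the smaller the ion.
Nuclear charges: Al³⁺ (Z=13), Na⁺ (Z=11), F⁻ (Z=9), O²⁻ (Z=8).
Smallest to largest: Al³⁺ < Na⁺ < F⁻ < O²⁻.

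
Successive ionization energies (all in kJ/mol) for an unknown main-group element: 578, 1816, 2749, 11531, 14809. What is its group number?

Group 13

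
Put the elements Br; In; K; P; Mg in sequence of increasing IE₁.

IE₁ increases left→right with effective nuclear charge and decreases top→bottom as the valence shell moves farther out.
Neither a single period nor a single group — weigh both effects.
In > K: period and group pull opposite ways; the across-period shift dominates (558 vs 419 kJ/mol).
Mg > In: the two effects oppose for this pair; the down-group effect wins (738 vs 558 kJ/mol).
P > Mg: P lies to the right of Mg in period 3, so the across-period effect alone puts P higher.
Br > P: the two effects oppose for this pair; the across-period effect wins (1140 vs 1012 kJ/mol).
For reference (kJ/mol): Mg 738, P 1012, K 419, Br 1140, In 558.
So from lowest to highest: K < In < Mg < P < Br.

K < In < Mg < P < Br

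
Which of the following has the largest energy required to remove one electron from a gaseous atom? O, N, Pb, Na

N is in period 2, group 15; O is in period 2, group 16; Na is in period 3, group 1; Pb is in period 6, group 14.
Removing the outermost electron gets harder across a period and easier down a group.
These span different periods and groups, so the two trends combine.
Pb > Na: period and group pull opposite ways; the across-period shift dominates (716 vs 496 kJ/mol).
O > Pb: relative to Pb, both the across-period and down-group shifts push O's first ionization energy up.
N > O: this pair runs against the simple trend — see the exception note.
Note the exception: N has a higher first ionization energy than O, contrary to the simple trend — pairing an electron in O's 2p⁴ costs repulsion energy, so O ionizes more easily than half-filled N (2p³).
Approximate values (kJ/mol): N 1402, O 1314, Na 496, Pb 716.
The largest energy required to remove one electron from a gaseous atom among these belongs to N.

N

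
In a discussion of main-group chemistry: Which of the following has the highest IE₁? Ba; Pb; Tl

Pb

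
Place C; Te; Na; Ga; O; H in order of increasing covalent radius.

H, O, C, Ga, Te, Na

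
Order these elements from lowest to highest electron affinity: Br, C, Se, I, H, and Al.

Al < H < C < Se < I < Br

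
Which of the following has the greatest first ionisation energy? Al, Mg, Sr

Mg

Removing the outermost electron gets harder across a period and easier down a group.
Here both period and group differ, so the two effects have to be weighed against each other.
Al > Sr: both effects reinforce here, so Al is clearly the higher of the two.
Mg > Al: this pair runs against the simple trend — see the exception note.
Note the exception: Mg has a higher first ionization energy than Al, contrary to the simple trend — Al's single 3p electron is easier to remove than one from Mg's filled 3s².
For reference (kJ/mol): Mg 738, Al 578, Sr 550.
The greatest first ionisation energy among these belongs to Mg.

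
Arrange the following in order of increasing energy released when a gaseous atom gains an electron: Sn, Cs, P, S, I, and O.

Cs < P < Sn < O < S < I

O is in period 2, group 16; P is in period 3, group 15; S is in period 3, group 16; Sn is in period 5, group 14; I is in period 5, group 17; Cs is in period 6, group 1.
Electron affinity generally becomes more exothermic across a period toward the halogens and less exothermic down a group.
Here both period and group differ, so the two effects have to be weighed against each other.
P > Cs: both effects reinforce here, so P is clearly the higher of the two.
Sn > P: this pair runs against the simple trend — see the exception note.
O > Sn: both effects reinforce here, so O is clearly the higher of the two.
S > O: this pair runs against the simple trend — see the exception note.
I > S: the two effects oppose for this pair; the across-period effect wins (295 vs 200 kJ/mol).
Note the exception: Sn has a higher electron affinity than P, contrary to the simple trend — adding an electron to P's half-filled np³ subshell costs electron-pairing energy.
Note the exception: S has a higher electron affinity than O, contrary to the simple trend — the compact 2p subshell of O repels the added electron more than S's larger 3p does.
Tabulated electron affinity (kJ/mol): O 141, P 72, S 200, Sn 107, I 295, Cs 46.
So from lowest to highest: Cs < P < Sn < O < S < I.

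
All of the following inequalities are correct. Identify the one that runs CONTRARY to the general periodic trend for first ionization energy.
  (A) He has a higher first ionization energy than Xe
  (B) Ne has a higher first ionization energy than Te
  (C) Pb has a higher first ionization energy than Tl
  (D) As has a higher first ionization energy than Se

(D)

The general trend: first ionization energy increases across a period and decreases down a group.
(A) He (period 1, group 18) vs Xe (period 5, group 18): the stated order agrees with the simple trend.
(B) Ne (period 2, group 18) vs Te (period 5, group 16): the stated order agrees with the simple trend.
(C) Pb (period 6, group 14) vs Tl (period 6, group 13): the stated order agrees with the simple trend.
(D) As (period 4, group 15) vs Se (period 4, group 16): the stated order contradicts the simple trend.
The exception is (D): Se (4p⁴) ionizes more easily than half-filled As (4p³).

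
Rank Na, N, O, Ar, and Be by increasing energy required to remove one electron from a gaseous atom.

Be is in period 2, group 2; N is in period 2, group 15; O is in period 2, group 16; Na is in period 3, group 1; Ar is in period 3, group 18.
IE₁ increases left→right with effective nuclear charge and decreases top→bottom as the valence shell moves farther out.
Neither a single period nor a single group — weigh both effects.
Be > Na: relative to Na, both the across-period and down-group shifts push Be's first ionization energy up.
O > Be: O lies to the right of Be in period 2, so the across-period effect alone puts O higher.
N > O: this pair runs against the simple trend — see the exception note.
Ar > N: the two effects oppose for this pair; the across-period effect wins (1521 vs 1402 kJ/mol).
Note the exception: N has a higher first ionization energy than O, contrary to the simple trend — pairing an electron in O's 2p⁴ costs repulsion energy, so O ionizes more easily than half-filled N (2p³).
For reference (kJ/mol): Be 900, N 1402, O 1314, Na 496, Ar 1521.
So from lowest to highest: Na < Be < O < N < Ar.

Na, Be, O, N, Ar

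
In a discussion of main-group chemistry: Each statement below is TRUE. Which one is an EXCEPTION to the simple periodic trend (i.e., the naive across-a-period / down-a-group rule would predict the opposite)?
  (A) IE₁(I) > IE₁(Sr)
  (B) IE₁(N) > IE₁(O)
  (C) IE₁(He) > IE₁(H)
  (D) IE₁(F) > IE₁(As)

The general trend: first ionization energy increases across a period and decreases down a group.
(A) I (period 5, group 17) vs Sr (period 5, group 2): the stated order agrees with the simple trend.
(B) N (period 2, group 15) vs O (period 2, group 16): the stated order contradicts the simple trend.
(C) He (period 1, group 18) vs H (period 1, group 1): the stated order agrees with the simple trend.
(D) F (period 2, group 17) vs As (period 4, group 15): the stated order agrees with the simple trend.
The exception is (B): pairing an electron in O's 2p⁴ costs repulsion energy, so O ionizes more easily than half-filled N (2p³).

(B)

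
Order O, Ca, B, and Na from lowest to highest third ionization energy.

IE_3 is the cost of taking one more electron from the +2 cation: O²⁺ still has 4 valence electrons; Ca²⁺ is the bare [Ar] core; B²⁺ still has 1 valence electron; Na²⁺ is already 1 electron into the core.
Usually core removal costs more than valence removal, but here the competition is close: a tightly held n=2 valence electron can cost more to remove than an n=3 core electron, so the actual values have to decide it.
Valence configurations: O²⁺ [He]2s²2p², B²⁺ [He]2s¹.
The numbers (kJ/mol): O 5300, Ca 4912, B 3660, Na 6910.
Hence IE_3: B < Ca < O < Na.

B, Ca, O, Na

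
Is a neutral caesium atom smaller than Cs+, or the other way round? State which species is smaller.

Forming Cs+ removes 1 electron from Cs. Fewer electrons for the same nuclear charge means less shielding and a higher Z_eff on the remaining electrons, and for main-group metals the entire outer shell is lost.
A cation is smaller than its parent atom: Cs+ < Cs.

Cs+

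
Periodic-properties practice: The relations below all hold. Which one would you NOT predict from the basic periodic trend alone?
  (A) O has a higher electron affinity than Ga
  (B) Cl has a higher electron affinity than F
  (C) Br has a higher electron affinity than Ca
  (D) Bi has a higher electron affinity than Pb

(B)

The general trend: electron affinity increases across a period and decreases down a group.
(A) O (period 2, group 16) vs Ga (period 4, group 13): the stated order agrees with the simple trend.
(B) Cl (period 3, group 17) vs F (period 2, group 17): the stated order contradicts the simple trend.
(C) Br (period 4, group 17) vs Ca (period 4, group 2): the stated order agrees with the simple trend.
(D) Bi (period 6, group 15) vs Pb (period 6, group 14): the stated order agrees with the simple trend.
The exception is (B): F's small 2p subshell makes the incoming electron feel strong e⁻–e⁻ repulsion, so Cl actually releases more energy on gaining an electron.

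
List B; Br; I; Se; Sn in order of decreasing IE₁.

Br > I > Se > B > Sn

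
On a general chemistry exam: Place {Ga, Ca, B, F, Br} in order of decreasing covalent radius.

B is in period 2, group 13; F is in period 2, group 17; Ca is in period 4, group 2; Ga is in period 4, group 13; Br is in period 4, group 17.
Radius decreases left→right (rising Z_eff, same n) and increases top→bottom (higher n).
Neither a single period nor a single group — weigh both effects.
B > F: both are in period 2; the period trend gives B the larger value.
Br > B: the two effects oppose for this pair; the down-group effect wins (114 vs 85 pm).
Ga > Br: both are in period 4; the period trend gives Ga the larger value.
Ca > Ga: Ca lies to the left of Ga in period 4, so the across-period effect alone puts Ca larger.
For reference (pm): B 85, F 64, Ca 171, Ga 124, Br 114.
So from largest to smallest: Ca > Ga > Br > B > F.

Ca > Ga > Br > B > F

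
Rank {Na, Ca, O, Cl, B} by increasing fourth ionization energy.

The fourth ionization energy removes an electron from the +3 ion. For each element: Na³⁺ is already 2 electrons into the core; Ca³⁺ is already 1 electron into the core; O³⁺ still has 3 valence electrons; Cl³⁺ still has 4 valence electrons; B³⁺ is the bare [He] core.
Usually core removal costs more than valence removal, but here the competition is close: a tightly held n=2 valence electron can cost more to remove than an n=3 core electron, so the actual values have to decide it.
Valence configurations: O³⁺ [He]2s²2p¹, Cl³⁺ [Ne]3s²3p².
Approximate IE_4 values (kJ/mol): Na 9543, Ca 6491, O 7469, Cl 5159, B 25026.
Putting it together, IE_4: Cl < Ca < O < Na < B.

Cl < Ca < O < Na < B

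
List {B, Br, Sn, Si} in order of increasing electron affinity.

EA tends to increase across a period and decrease down a group, though the pattern is less regular than for IE or radius.
These span different periods and groups, so the two trends combine.
Sn > B: period and group pull opposite ways; the across-period shift dominates (107 vs 27 kJ/mol).
Si > Sn: Si sits above Sn in group 14, so the down-group effect alone puts Si higher.
Br > Si: the two effects oppose for this pair; the across-period effect wins (325 vs 134 kJ/mol).
For reference (kJ/mol): B 27, Si 134, Br 325, Sn 107.
So from lowest to highest: B < Sn < Si < Br.

B < Sn < Si < Br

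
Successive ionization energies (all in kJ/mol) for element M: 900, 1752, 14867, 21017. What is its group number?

Group 2

Look for the largest jump between consecutive ionization energies: IE3/IE2 ≈ 8.5, far larger than any earlier ratio.
That jump marks the point where a core electron is being removed. So the atom has 2 valence electrons.
A main-group element with 2 valence electrons is in group 2.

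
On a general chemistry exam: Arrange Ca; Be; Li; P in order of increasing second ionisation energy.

Ca < Be < P < Li

Consider each +1 ion: Ca⁺ still has 1 valence electron; Be⁺ still has 1 valence electron; Li⁺ is the bare [He] core; P⁺ still has 4 valence electrons.
Pulling an electron out of a noble-gas core costs far more than removing a remaining valence electron, so Li sits at the high end of IE_2.
Valence configurations: Ca⁺ [Ar]4s¹, Be⁺ [He]2s¹, P⁺ [Ne]3s²3p².
Tabulated IE_2 (kJ/mol): Ca 1145, Be 1757, Li 7298, P 1907.
Putting it together, IE_2: Ca < Be < P < Li.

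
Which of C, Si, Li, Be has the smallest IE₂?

Si

The second ionization energy removes an electron from the +1 ion. For each element: C⁺ still has 3 valence electrons; Si⁺ still has 3 valence electrons; Li⁺ is the bare [He] core; Be⁺ still has 1 valence electron.
Breaking into a closed-shell core is much more expensive than removing a leftover valence electron — Li has the largest IE_2 here.
Valence configurations: C⁺ [He]2s²2p¹, Si⁺ [Ne]3s²3p¹, Be⁺ [He]2s¹.
The numbers (kJ/mol): C 2353, Si 1577, Li 7298, Be 1757.
Overall IE_2 order: Si < Be < C < Li.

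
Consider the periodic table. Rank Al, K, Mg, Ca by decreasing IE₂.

IE_2 is the cost of taking one more electron from the +1 cation: Al⁺ still has 2 valence electrons; K⁺ is the bare [Ar] core; Mg⁺ still has 1 valence electron; Ca⁺ still has 1 valence electron.
Pulling an electron out of a noble-gas core costs far more than removing a remaining valence electron, so K sits at the high end of IE_2.
Valence configurations: Al⁺ [Ne]3s², Mg⁺ [Ne]3s¹, Ca⁺ [Ar]4s¹.
The numbers (kJ/mol): Al 1817, K 3052, Mg 1451, Ca 1145.
So the second ionization energies run Ca < Mg < Al < K.

K > Al > Mg > Ca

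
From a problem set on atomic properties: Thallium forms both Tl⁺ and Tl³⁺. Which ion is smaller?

Both ions have Z = 81 protons, but Tl³⁺ has lost more electrons, so its remaining electrons feel a larger effective nuclear charge per electron and are pulled in more tightly.
Higher positive charge → smaller ion, so Tl⁺ > Tl³⁺.

Tl³⁺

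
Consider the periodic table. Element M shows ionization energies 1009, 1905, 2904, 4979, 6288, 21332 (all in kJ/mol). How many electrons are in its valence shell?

Look for the largest jump between consecutive ionization energies: IE6/IE5 ≈ 3.4, far larger than any earlier ratio.
That jump marks the point where a core electron is being removed. So the atom has 5 valence electrons.

5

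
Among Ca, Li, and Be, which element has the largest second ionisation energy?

Li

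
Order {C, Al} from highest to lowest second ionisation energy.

After 1 electron has been removed, what remains? C⁺ still has 3 valence electrons; Al⁺ still has 2 valence electrons.
All are still removing valence electrons, so compare the +1 ions as you would atoms: IE_2 generally rises across a period (higher Z_eff) and falls down a group (larger shell), subject to the usual subshell exceptions.
Valence configurations: C⁺ [He]2s²2p¹, Al⁺ [Ne]3s².
Approximate IE_2 values (kJ/mol): C 2353, Al 1817.
Overall IE_2 order: Al < C.

C, Al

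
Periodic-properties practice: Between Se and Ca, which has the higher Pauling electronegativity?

Smaller atoms with higher effective nuclear charge are more electronegative.
All lie in period 4, so electronegativity increases left to right.
So Se has the higher Pauling electronegativity (Se > Ca).

Se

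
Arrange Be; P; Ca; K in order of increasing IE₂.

Consider each +1 ion: Be⁺ still has 1 valence electron; P⁺ still has 4 valence electrons; Ca⁺ still has 1 valence electron; K⁺ is the bare [Ar] core.
Breaking into a closed-shell core is much more expensive than removing a leftover valence electron — K has the largest IE_2 here.
Valence configurations: Be⁺ [He]2s¹, P⁺ [Ne]3s²3p², Ca⁺ [Ar]4s¹.
Approximate IE_2 values (kJ/mol): Be 1757, P 1907, Ca 1145, K 3052.
Hence IE_2: Ca < Be < P < K.

Ca < Be < P < K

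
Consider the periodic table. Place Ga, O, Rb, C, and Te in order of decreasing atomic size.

Rb, Te, Ga, C, O

C is in period 2, group 14; O is in period 2, group 16; Ga is in period 4, group 13; Rb is in period 5, group 1; Te is in period 5, group 16.
Radius decreases left→right (rising Z_eff, same n) and increases top→bottom (higher n).
These span different periods and groups, so the two trends combine.
C > O: C lies to the left of O in period 2, so the across-period effect alone puts C larger.
Ga > C: both effects reinforce here, so Ga is clearly the larger of the two.
Te > Ga: the two effects oppose for this pair; the down-group effect wins (136 vs 124 pm).
Rb > Te: both are in period 5; the period trend gives Rb the larger value.
Tabulated atomic radius (pm): C 75, O 63, Ga 124, Rb 210, Te 136.
So from largest to smallest: Rb > Te > Ga > C > O.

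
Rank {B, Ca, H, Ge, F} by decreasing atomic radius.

Ca > Ge > B > F > H

H is in period 1, group 1; B is in period 2, group 13; F is in period 2, group 17; Ca is in period 4, group 2; Ge is in period 4, group 14.
Atomic radius shrinks across a period as nuclear charge pulls the same shell inward, and grows down a group as new shells are added.
Here both period and group differ, so the two effects have to be weighed against each other.
F > H: the two effects oppose for this pair; the down-group effect wins (64 vs 32 pm).
B > F: B lies to the left of F in period 2, so the across-period effect alone puts B larger.
Ge > B: the two effects oppose for this pair; the down-group effect wins (121 vs 85 pm).
Ca > Ge: both are in period 4; the period trend gives Ca the larger value.
Tabulated atomic radius (pm): H 32, B 85, F 64, Ca 171, Ge 121.
So from largest to smallest: Ca > Ge > B > F > H.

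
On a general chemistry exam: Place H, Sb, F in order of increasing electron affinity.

H, Sb, F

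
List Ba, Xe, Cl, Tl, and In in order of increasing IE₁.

Cl is in period 3, group 17; In is in period 5, group 13; Xe is in period 5, group 18; Ba is in period 6, group 2; Tl is in period 6, group 13.
First ionization energy rises across a period (greater Z_eff holds electrons more tightly) and falls down a group (valence electrons are farther from the nucleus).
These span different periods and groups, so the two trends combine.
In > Ba: both effects reinforce here, so In is clearly the higher of the two.
Tl > In: this pair runs against the simple trend — see the exception note.
Xe > Tl: relative to Tl, both the across-period and down-group shifts push Xe's first ionization energy up.
Cl > Xe: period and group pull opposite ways; the down-group shift dominates (1251 vs 1170 kJ/mol).
Note the exception: Tl has a higher first ionization energy than In, contrary to the simple trend — relativistic 6s stabilisation and poor 4f/5d shielding distort the trend for the heavy p-block elements.
Tabulated first ionization energy (kJ/mol): Cl 1251, In 558, Xe 1170, Ba 503, Tl 589.
So from lowest to highest: Ba < In < Tl < Xe < Cl.

Ba < In < Tl < Xe < Cl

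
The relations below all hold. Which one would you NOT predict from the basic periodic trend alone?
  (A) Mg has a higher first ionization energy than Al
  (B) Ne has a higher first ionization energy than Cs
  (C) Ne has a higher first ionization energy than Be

(A)

The general trend: first ionization energy increases across a period and decreases down a group.
(A) Mg (period 3, group 2) vs Al (period 3, group 13): the stated order contradicts the simple trend.
(B) Ne (period 2, group 18) vs Cs (period 6, group 1): the stated order agrees with the simple trend.
(C) Ne (period 2, group 18) vs Be (period 2, group 2): the stated order agrees with the simple trend.
The exception is (A): Al's single 3p electron is easier to remove than one from Mg's filled 3s².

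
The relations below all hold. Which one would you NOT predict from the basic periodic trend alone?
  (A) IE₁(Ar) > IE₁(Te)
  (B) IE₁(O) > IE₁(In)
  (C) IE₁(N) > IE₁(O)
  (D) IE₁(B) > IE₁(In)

(C)

The general trend: first ionisation energy increases across a period and decreases down a group.
(A) Ar (period 3, group 18) vs Te (period 5, group 16): the stated order agrees with the simple trend.
(B) O (period 2, group 16) vs In (period 5, group 13): the stated order agrees with the simple trend.
(C) N (period 2, group 15) vs O (period 2, group 16): the stated order contradicts the simple trend.
(D) B (period 2, group 13) vs In (period 5, group 13): the stated order agrees with the simple trend.
The exception is (C): pairing an electron in O's 2p⁴ costs repulsion energy, so O ionizes more easily than half-filled N (2p³).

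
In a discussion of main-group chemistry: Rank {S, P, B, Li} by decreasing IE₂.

The second ionization energy removes an electron from the +1 ion. For each element: S⁺ still has 5 valence electrons; P⁺ still has 4 valence electrons; B⁺ still has 2 valence electrons; Li⁺ is the bare [He] core.
Pulling an electron out of a noble-gas core costs far more than removing a remaining valence electron, so Li sits at the high end of IE_2.
Valence configurations: S⁺ [Ne]3s²3p³, P⁺ [Ne]3s²3p², B⁺ [He]2s².
Tabulated IE_2 (kJ/mol): S 2252, P 1907, B 2427, Li 7298.
Putting it together, IE_2: P < S < B < Li.

Li > B > S > P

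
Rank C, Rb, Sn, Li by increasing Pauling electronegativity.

Rb < Li < Sn < C

Li is in period 2, group 1; C is in period 2, group 14; Rb is in period 5, group 1; Sn is in period 5, group 14.
Smaller atoms with higher effective nuclear charge are more electronegative.
These span different periods and groups, so the two trends combine.
Li > Rb: they share group 1; the group trend gives Li the larger value.
Sn > Li: the two effects oppose for this pair; the across-period effect wins (1.96 vs 0.98).
C > Sn: C sits above Sn in group 14, so the down-group effect alone puts C higher.
Approximate values (Pauling): Li 0.98, C 2.55, Rb 0.82, Sn 1.96.
So from lowest to highest: Rb < Li < Sn < C.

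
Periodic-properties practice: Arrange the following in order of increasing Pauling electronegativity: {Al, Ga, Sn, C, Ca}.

C is in period 2, group 14; Al is in period 3, group 13; Ca is in period 4, group 2; Ga is in period 4, group 13; Sn is in period 5, group 14.
EN rises left→right (higher Z_eff, smaller atoms) and falls top→bottom (larger, more shielded atoms).
These span different periods and groups, so the two trends combine.
Al > Ca: relative to Ca, both the across-period and down-group shifts push Al's electronegativity up.
Ga > Al: this pair runs against the simple trend — see the exception note.
Sn > Ga: the two effects oppose for this pair; the across-period effect wins (1.96 vs 1.81).
C > Sn: they share group 14; the group trend gives C the larger value.
Note the exception: Ga has a higher electronegativity than Al, contrary to the simple trend — poor shielding by filled d (and f) subshells raises the heavier element's effective nuclear charge more than the simple down-group trend predicts.
Approximate values (Pauling): C 2.55, Al 1.61, Ca 1.00, Ga 1.81, Sn 1.96.
So from lowest to highest: Ca < Al < Ga < Sn < C.

Ca, Al, Ga, Sn, C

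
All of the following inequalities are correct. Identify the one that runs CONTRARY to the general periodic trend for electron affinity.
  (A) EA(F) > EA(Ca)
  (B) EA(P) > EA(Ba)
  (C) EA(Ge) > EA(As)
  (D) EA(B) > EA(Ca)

(C)

The general trend: electron affinity increases across a period and decreases down a group.
(A) F (period 2, group 17) vs Ca (period 4, group 2): the stated order agrees with the simple trend.
(B) P (period 3, group 15) vs Ba (period 6, group 2): the stated order agrees with the simple trend.
(C) Ge (period 4, group 14) vs As (period 4, group 15): the stated order contradicts the simple trend.
(D) B (period 2, group 13) vs Ca (period 4, group 2): the stated order agrees with the simple trend.
The exception is (C): adding an electron to As's half-filled 4p³ is unfavourable, so Ge (4p²) has the more exothermic EA.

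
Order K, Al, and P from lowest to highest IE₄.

P < K < Al

The fourth ionization energy removes an electron from the +3 ion. For each element: K³⁺ is already 2 electrons into the core; Al³⁺ is the bare [Ne] core; P³⁺ still has 2 valence electrons.
Breaking into a closed-shell core is much more expensive than removing a leftover valence electron — K and Al have the largest IE_4 here.
The numbers (kJ/mol): K 5877, Al 11577, P 4964.
Overall IE_4 order: P < K < Al.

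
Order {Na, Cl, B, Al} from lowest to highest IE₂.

Al, Cl, B, Na

The second ionization energy removes an electron from the +1 ion. For each element: Na⁺ is the bare [Ne] core; Cl⁺ still has 6 valence electrons; B⁺ still has 2 valence electrons; Al⁺ still has 2 valence electrons.
Pulling an electron out of a noble-gas core costs far more than removing a remaining valence electron, so Na sits at the high end of IE_2.
Valence configurations: Cl⁺ [Ne]3s²3p⁴, B⁺ [He]2s², Al⁺ [Ne]3s².
Approximate IE_2 values (kJ/mol): Na 4562, Cl 2298, B 2427, Al 1817.
Overall IE_2 order: Al < Cl < B < Na.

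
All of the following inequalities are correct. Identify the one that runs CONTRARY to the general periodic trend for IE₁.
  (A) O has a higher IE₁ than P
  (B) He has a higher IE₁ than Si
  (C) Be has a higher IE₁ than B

The general trend: IE₁ increases across a period and decreases down a group.
(A) O (period 2, group 16) vs P (period 3, group 15): the stated order agrees with the simple trend.
(B) He (period 1, group 18) vs Si (period 3, group 14): the stated order agrees with the simple trend.
(C) Be (period 2, group 2) vs B (period 2, group 13): the stated order contradicts the simple trend.
The exception is (C): removing B's lone 2p electron is easier than breaking Be's filled 2s².

(C)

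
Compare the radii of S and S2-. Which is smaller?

S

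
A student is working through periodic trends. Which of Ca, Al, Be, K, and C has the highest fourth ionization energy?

Be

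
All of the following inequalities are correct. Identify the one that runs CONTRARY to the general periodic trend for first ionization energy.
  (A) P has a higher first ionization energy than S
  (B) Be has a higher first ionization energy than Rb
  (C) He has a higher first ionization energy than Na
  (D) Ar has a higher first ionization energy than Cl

(A)

The general trend: first ionization energy increases across a period and decreases down a group.
(A) P (period 3, group 15) vs S (period 3, group 16): the stated order contradicts the simple trend.
(B) Be (period 2, group 2) vs Rb (period 5, group 1): the stated order agrees with the simple trend.
(C) He (period 1, group 18) vs Na (period 3, group 1): the stated order agrees with the simple trend.
(D) Ar (period 3, group 18) vs Cl (period 3, group 17): the stated order agrees with the simple trend.
The exception is (A): S (3p⁴) ionizes more easily than half-filled P (3p³) because the paired 3p electron in S is pushed out by e⁻–e⁻ repulsion.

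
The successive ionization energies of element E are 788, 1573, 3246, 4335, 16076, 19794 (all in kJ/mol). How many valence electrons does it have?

Look for the largest jump between consecutive ionization energies: IE5/IE4 ≈ 3.7, far larger than any earlier ratio.
That jump marks the point where a core electron is being removed. So the atom has 4 valence electrons.

4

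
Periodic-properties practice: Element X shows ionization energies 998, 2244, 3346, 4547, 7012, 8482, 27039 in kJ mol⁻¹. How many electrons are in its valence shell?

6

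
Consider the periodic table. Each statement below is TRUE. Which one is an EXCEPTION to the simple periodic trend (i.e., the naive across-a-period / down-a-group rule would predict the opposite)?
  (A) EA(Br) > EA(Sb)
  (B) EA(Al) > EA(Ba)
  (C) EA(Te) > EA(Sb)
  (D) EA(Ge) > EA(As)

The general trend: electron affinity increases across a period and decreases down a group.
(A) Br (period 4, group 17) vs Sb (period 5, group 15): the stated order agrees with the simple trend.
(B) Al (period 3, group 13) vs Ba (period 6, group 2): the stated order agrees with the simple trend.
(C) Te (period 5, group 16) vs Sb (period 5, group 15): the stated order agrees with the simple trend.
(D) Ge (period 4, group 14) vs As (period 4, group 15): the stated order contradicts the simple trend.
The exception is (D): adding an electron to As's half-filled 4p³ is unfavourable, so Ge (4p²) has the more exothermic EA.

(D)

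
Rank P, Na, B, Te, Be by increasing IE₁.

Na < B < Te < Be < P

Be is in period 2, group 2; B is in period 2, group 13; Na is in period 3, group 1; P is in period 3, group 15; Te is in period 5, group 16.
Across a period the outer electron is held more tightly (higher IE₁); down a group it sits in a higher shell, more shielded, and comes off more easily.
These span different periods and groups, so the two trends combine.
B > Na: relative to Na, both the across-period and down-group shifts push B's first ionization energy up.
Te > B: the two effects oppose for this pair; the across-period effect wins (869 vs 801 kJ/mol).
Be > Te: the two effects oppose for this pair; the down-group effect wins (900 vs 869 kJ/mol).
P > Be: the two effects oppose for this pair; the across-period effect wins (1012 vs 900 kJ/mol).
Note the exception: Be has a higher first ionization energy than B, contrary to the simple trend — removing B's lone 2p electron is easier than breaking Be's filled 2s².
Approximate values (kJ/mol): Be 900, B 801, Na 496, P 1012, Te 869.
So from lowest to highest: Na < B < Te < Be < P.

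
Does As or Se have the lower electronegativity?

As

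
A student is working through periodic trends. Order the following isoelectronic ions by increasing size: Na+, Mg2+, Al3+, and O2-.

Al3+ < Mg2+ < Na+ < O2-

All of these have 10 electrons, so size is governed by nuclear charge alone: the more protons, the stronger the pull on the same electron cloud, and the smaller the ion.
Nuclear charges: Al3+ (Z=13), Mg2+ (Z=12), Na+ (Z=11), O2- (Z=8).
Smallest to largest: Al3+ < Mg2+ < Na+ < O2-.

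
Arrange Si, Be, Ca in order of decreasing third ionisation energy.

Be > Ca > Si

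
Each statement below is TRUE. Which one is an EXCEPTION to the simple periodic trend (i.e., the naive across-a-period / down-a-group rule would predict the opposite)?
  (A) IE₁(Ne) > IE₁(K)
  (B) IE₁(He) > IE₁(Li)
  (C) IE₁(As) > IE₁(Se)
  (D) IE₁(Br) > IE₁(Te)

(C)

The general trend: first ionization energy increases across a period and decreases down a group.
(A) Ne (period 2, group 18) vs K (period 4, group 1): the stated order agrees with the simple trend.
(B) He (period 1, group 18) vs Li (period 2, group 1): the stated order agrees with the simple trend.
(C) As (period 4, group 15) vs Se (period 4, group 16): the stated order contradicts the simple trend.
(D) Br (period 4, group 17) vs Te (period 5, group 16): the stated order agrees with the simple trend.
The exception is (C): Se (4p⁴) ionizes more easily than half-filled As (4p³).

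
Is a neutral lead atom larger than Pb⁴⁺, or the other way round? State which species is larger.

Pb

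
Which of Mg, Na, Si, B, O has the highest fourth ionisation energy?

Consider each +3 ion: Mg³⁺ is already 1 electron into the core; Na³⁺ is already 2 electrons into the core; Si³⁺ still has 1 valence electron; B³⁺ is the bare [He] core; O³⁺ still has 3 valence electrons.
Breaking into a closed-shell core is much more expensive than removing a leftover valence electron — Na, Mg and B have the largest IE_4 here.
Valence configurations: Si³⁺ [Ne]3s¹, O³⁺ [He]2s²2p¹.
Tabulated IE_4 (kJ/mol): Mg 10543, Na 9543, Si 4356, B 25026, O 7469.
So the fourth ionization energies run Si < O < Na < Mg < B.

B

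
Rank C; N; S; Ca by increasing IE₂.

After 1 electron has been removed, what remains? C⁺ still has 3 valence electrons; N⁺ still has 4 valence electrons; S⁺ still has 5 valence electrons; Ca⁺ still has 1 valence electron.
All are still removing valence electrons, so compare the +1 ions as you would atoms: IE_2 generally rises across a period (higher Z_eff) and falls down a group (larger shell), subject to the usual subshell exceptions.
Valence configurations: C⁺ [He]2s²2p¹, N⁺ [He]2s²2p², S⁺ [Ne]3s²3p³, Ca⁺ [Ar]4s¹.
Approximate IE_2 values (kJ/mol): C 2353, N 2856, S 2252, Ca 1145.
Hence IE_2: Ca < S < C < N.

Ca < S < C < N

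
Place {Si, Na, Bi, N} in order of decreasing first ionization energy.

N is in period 2, group 15; Na is in period 3, group 1; Si is in period 3, group 14; Bi is in period 6, group 15.
IE₁ increases left→right with effective nuclear charge and decreases top→bottom as the valence shell moves farther out.
Here both period and group differ, so the two effects have to be weighed against each other.
Bi > Na: the two effects oppose for this pair; the across-period effect wins (703 vs 496 kJ/mol).
Si > Bi: the two effects oppose for this pair; the down-group effect wins (786 vs 703 kJ/mol).
N > Si: relative to Si, both the across-period and down-group shifts push N's first ionization energy up.
For reference (kJ/mol): N 1402, Na 496, Si 786, Bi 703.
So from highest to lowest: N > Si > Bi > Na.

N > Si > Bi > Na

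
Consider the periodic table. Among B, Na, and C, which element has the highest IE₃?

Consider each +2 ion: B²⁺ still has 1 valence electron; Na²⁺ is already 1 electron into the core; C²⁺ still has 2 valence electrons.
Core electrons are held far more tightly than valence electrons, so Na tops the IE_3 order.
Valence configurations: B²⁺ [He]2s¹, C²⁺ [He]2s².
Approximate IE_3 values (kJ/mol): B 3660, Na 6910, C 4620.
Overall IE_3 order: B < C < Na.

Na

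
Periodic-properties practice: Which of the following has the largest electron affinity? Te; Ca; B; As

Te

B is in period 2, group 13; Ca is in period 4, group 2; As is in period 4, group 15; Te is in period 5, group 16.
Adding an electron releases more energy for atoms nearer the top right (short of the noble gases).
These span different periods and groups, so the two trends combine.
B > Ca: relative to Ca, both the across-period and down-group shifts push B's electron affinity up.
As > B: period and group pull opposite ways; the across-period shift dominates (78 vs 27 kJ/mol).
Te > As: the two effects oppose for this pair; the across-period effect wins (190 vs 78 kJ/mol).
For reference (kJ/mol): B 27, Ca 2, As 78, Te 190.
The largest electron affinity among these belongs to Te.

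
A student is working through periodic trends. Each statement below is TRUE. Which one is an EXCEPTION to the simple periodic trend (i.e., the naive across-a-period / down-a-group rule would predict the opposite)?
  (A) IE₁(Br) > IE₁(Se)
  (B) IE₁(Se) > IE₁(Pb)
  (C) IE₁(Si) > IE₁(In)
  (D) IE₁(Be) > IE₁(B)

(D)

The general trend: first ionization energy increases across a period and decreases down a group.
(A) Br (period 4, group 17) vs Se (period 4, group 16): the stated order agrees with the simple trend.
(B) Se (period 4, group 16) vs Pb (period 6, group 14): the stated order agrees with the simple trend.
(C) Si (period 3, group 14) vs In (period 5, group 13): the stated order agrees with the simple trend.
(D) Be (period 2, group 2) vs B (period 2, group 13): the stated order contradicts the simple trend.
The exception is (D): removing B's lone 2p electron is easier than breaking Be's filled 2s².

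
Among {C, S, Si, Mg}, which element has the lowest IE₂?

After 1 electron has been removed, what remains? C⁺ still has 3 valence electrons; S⁺ still has 5 valence electrons; Si⁺ still has 3 valence electrons; Mg⁺ still has 1 valence electron.
All are still removing valence electrons, so compare the +1 ions as you would atoms: IE_2 generally rises across a period (higher Z_eff) and falls down a group (larger shell), subject to the usual subshell exceptions.
Valence configurations: C⁺ [He]2s²2p¹, S⁺ [Ne]3s²3p³, Si⁺ [Ne]3s²3p¹, Mg⁺ [Ne]3s¹.
Tabulated IE_2 (kJ/mol): C 2353, S 2252, Si 1577, Mg 1451.
So the second ionization energies run Mg < Si < S < C.

Mg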